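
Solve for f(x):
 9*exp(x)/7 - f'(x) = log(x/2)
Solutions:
 f(x) = C1 - x*log(x) + x*(log(2) + 1) + 9*exp(x)/7


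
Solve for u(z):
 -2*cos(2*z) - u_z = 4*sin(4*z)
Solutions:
 u(z) = C1 - sin(2*z) + cos(4*z)


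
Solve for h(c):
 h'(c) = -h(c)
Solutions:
 h(c) = C1*exp(-c)


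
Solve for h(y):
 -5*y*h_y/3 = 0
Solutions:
 h(y) = C1


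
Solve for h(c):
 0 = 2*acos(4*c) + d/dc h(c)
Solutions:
 h(c) = C1 - 2*c*acos(4*c) + sqrt(1 - 16*c^2)/2


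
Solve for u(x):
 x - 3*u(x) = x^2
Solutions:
 u(x) = x*(1 - x)/3


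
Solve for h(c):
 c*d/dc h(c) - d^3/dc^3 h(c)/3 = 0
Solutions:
 h(c) = C1 + Integral(C2*airyai(3^(1/3)*c) + C3*airybi(3^(1/3)*c), c)


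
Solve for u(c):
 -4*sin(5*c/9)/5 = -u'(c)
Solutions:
 u(c) = C1 - 36*cos(5*c/9)/25


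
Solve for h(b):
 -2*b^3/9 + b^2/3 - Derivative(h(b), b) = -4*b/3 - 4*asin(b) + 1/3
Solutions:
 h(b) = C1 - b^4/18 + b^3/9 + 2*b^2/3 + 4*b*asin(b) - b/3 + 4*sqrt(1 - b^2)


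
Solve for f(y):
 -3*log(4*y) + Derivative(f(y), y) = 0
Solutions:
 f(y) = C1 + 3*y*log(y) - 3*y + y*log(64)


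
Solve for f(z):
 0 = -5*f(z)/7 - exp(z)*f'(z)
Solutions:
 f(z) = C1*exp(5*exp(-z)/7)


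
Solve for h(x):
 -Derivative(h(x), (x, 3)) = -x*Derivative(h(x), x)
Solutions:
 h(x) = C1 + Integral(C2*airyai(x) + C3*airybi(x), x)


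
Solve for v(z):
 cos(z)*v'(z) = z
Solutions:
 v(z) = C1 + Integral(z/cos(z), z)


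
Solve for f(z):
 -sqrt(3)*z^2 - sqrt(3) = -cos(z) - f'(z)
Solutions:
 f(z) = C1 + sqrt(3)*z^3/3 + sqrt(3)*z - sin(z)


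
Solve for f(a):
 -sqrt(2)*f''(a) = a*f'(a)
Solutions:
 f(a) = C1 + C2*erf(2^(1/4)*a/2)


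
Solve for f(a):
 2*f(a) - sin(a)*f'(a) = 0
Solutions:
 f(a) = C1*(cos(a) - 1)/(cos(a) + 1)


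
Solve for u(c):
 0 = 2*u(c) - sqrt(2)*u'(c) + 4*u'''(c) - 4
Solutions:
 u(c) = C1*exp(3^(1/3)*c*(sqrt(2)*3^(1/3)/(sqrt(6)*sqrt(54 - sqrt(2)) + 18)^(1/3) + (sqrt(6)*sqrt(54 - sqrt(2)) + 18)^(1/3))/12)*sin(3^(1/6)*c*(-3*sqrt(2)/(sqrt(6)*sqrt(54 - sqrt(2)) + 18)^(1/3) + 3^(2/3)*(sqrt(6)*sqrt(54 - sqrt(2)) + 18)^(1/3))/12) + C2*exp(3^(1/3)*c*(sqrt(2)*3^(1/3)/(sqrt(6)*sqrt(54 - sqrt(2)) + 18)^(1/3) + (sqrt(6)*sqrt(54 - sqrt(2)) + 18)^(1/3))/12)*cos(3^(1/6)*c*(-3*sqrt(2)/(sqrt(6)*sqrt(54 - sqrt(2)) + 18)^(1/3) + 3^(2/3)*(sqrt(6)*sqrt(54 - sqrt(2)) + 18)^(1/3))/12) + C3*exp(-3^(1/3)*c*(sqrt(2)*3^(1/3)/(sqrt(6)*sqrt(54 - sqrt(2)) + 18)^(1/3) + (sqrt(6)*sqrt(54 - sqrt(2)) + 18)^(1/3))/6) + 2


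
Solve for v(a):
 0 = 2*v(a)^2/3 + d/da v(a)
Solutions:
 v(a) = 3/(C1 + 2*a)


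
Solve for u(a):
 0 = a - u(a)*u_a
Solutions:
 u(a) = -sqrt(C1 + a^2)
 u(a) = sqrt(C1 + a^2)


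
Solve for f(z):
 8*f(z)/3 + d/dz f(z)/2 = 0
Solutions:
 f(z) = C1*exp(-16*z/3)


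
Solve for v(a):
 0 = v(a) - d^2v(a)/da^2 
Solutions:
 v(a) = C1*exp(-a) + C2*exp(a)


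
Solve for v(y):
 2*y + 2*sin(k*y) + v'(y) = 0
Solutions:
 v(y) = C1 - y^2 + 2*cos(k*y)/k


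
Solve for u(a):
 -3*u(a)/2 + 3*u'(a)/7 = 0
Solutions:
 u(a) = C1*exp(7*a/2)


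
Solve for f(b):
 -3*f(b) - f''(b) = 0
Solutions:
 f(b) = C1*sin(sqrt(3)*b) + C2*cos(sqrt(3)*b)


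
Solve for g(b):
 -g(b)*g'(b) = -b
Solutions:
 g(b) = -sqrt(C1 + b^2)
 g(b) = sqrt(C1 + b^2)


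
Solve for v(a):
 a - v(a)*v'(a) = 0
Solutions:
 v(a) = -sqrt(C1 + a^2)
 v(a) = sqrt(C1 + a^2)


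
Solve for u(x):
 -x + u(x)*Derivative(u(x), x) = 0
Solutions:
 u(x) = -sqrt(C1 + x^2)
 u(x) = sqrt(C1 + x^2)


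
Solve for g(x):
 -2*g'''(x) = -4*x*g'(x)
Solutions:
 g(x) = C1 + Integral(C2*airyai(2^(1/3)*x) + C3*airybi(2^(1/3)*x), x)


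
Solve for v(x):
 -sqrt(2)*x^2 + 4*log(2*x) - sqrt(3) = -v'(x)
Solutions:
 v(x) = C1 + sqrt(2)*x^3/3 - 4*x*log(x) - x*log(16) + sqrt(3)*x + 4*x


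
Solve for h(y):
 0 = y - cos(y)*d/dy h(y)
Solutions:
 h(y) = C1 + Integral(y/cos(y), y)


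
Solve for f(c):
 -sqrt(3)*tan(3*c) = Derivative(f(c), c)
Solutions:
 f(c) = C1 + sqrt(3)*log(cos(3*c))/3


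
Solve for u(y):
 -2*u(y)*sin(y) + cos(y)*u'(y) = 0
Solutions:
 u(y) = C1/cos(y)^2


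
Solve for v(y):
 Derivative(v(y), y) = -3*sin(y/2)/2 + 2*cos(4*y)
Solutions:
 v(y) = C1 + sin(4*y)/2 + 3*cos(y/2)


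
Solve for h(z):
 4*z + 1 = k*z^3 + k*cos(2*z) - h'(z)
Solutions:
 h(z) = C1 + k*z^4/4 + k*sin(2*z)/2 - 2*z^2 - z


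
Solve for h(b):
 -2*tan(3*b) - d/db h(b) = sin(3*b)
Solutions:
 h(b) = C1 + 2*log(cos(3*b))/3 + cos(3*b)/3


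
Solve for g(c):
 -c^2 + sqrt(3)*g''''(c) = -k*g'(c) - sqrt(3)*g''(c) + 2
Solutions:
 g(c) = C1 + C2*exp(2^(1/3)*c*(2^(1/3)*sqrt(3)*(3*k + sqrt(9*k^2 + 4))^(1/3)/12 - 2^(1/3)*I*(3*k + sqrt(9*k^2 + 4))^(1/3)/4 + 2/((-sqrt(3) + 3*I)*(3*k + sqrt(9*k^2 + 4))^(1/3)))) + C3*exp(2^(1/3)*c*(2^(1/3)*sqrt(3)*(3*k + sqrt(9*k^2 + 4))^(1/3)/12 + 2^(1/3)*I*(3*k + sqrt(9*k^2 + 4))^(1/3)/4 - 2/((sqrt(3) + 3*I)*(3*k + sqrt(9*k^2 + 4))^(1/3)))) + C4*exp(2^(1/3)*sqrt(3)*c*(-2^(1/3)*(3*k + sqrt(9*k^2 + 4))^(1/3) + 2/(3*k + sqrt(9*k^2 + 4))^(1/3))/6) + c^3/(3*k) - sqrt(3)*c^2/k^2 + 2*c/k + 6*c/k^3


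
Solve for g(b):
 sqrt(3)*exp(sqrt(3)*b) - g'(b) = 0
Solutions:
 g(b) = C1 + exp(sqrt(3)*b)


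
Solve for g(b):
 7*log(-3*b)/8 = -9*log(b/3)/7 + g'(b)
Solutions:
 g(b) = C1 + 121*b*log(b)/56 + b*(-121 - 23*log(3) + 49*I*pi)/56


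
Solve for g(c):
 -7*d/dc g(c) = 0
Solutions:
 g(c) = C1


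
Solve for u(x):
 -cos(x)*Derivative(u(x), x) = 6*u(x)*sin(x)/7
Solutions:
 u(x) = C1*cos(x)^(6/7)


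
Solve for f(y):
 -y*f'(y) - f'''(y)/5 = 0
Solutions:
 f(y) = C1 + Integral(C2*airyai(-5^(1/3)*y) + C3*airybi(-5^(1/3)*y), y)


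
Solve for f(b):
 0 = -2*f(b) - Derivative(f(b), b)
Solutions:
 f(b) = C1*exp(-2*b)


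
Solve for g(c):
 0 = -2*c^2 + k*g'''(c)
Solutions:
 g(c) = C1 + C2*c + C3*c^2 + c^5/(30*k)


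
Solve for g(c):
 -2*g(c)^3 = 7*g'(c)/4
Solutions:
 g(c) = -sqrt(14)*sqrt(-1/(C1 - 8*c))/2
 g(c) = sqrt(14)*sqrt(-1/(C1 - 8*c))/2


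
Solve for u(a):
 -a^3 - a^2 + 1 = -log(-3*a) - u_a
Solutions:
 u(a) = C1 + a^4/4 + a^3/3 - a*log(-a) - a*log(3)


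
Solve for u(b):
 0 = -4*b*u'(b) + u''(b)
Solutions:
 u(b) = C1 + C2*erfi(sqrt(2)*b)


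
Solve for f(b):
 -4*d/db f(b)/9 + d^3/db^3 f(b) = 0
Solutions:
 f(b) = C1 + C2*exp(-2*b/3) + C3*exp(2*b/3)


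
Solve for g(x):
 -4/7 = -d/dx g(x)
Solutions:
 g(x) = C1 + 4*x/7


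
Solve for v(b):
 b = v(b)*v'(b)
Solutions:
 v(b) = -sqrt(C1 + b^2)
 v(b) = sqrt(C1 + b^2)


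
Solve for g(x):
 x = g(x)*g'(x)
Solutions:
 g(x) = -sqrt(C1 + x^2)
 g(x) = sqrt(C1 + x^2)


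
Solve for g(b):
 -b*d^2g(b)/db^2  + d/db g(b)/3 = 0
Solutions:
 g(b) = C1 + C2*b^(4/3)


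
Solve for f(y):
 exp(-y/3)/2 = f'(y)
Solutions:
 f(y) = C1 - 3*exp(-y/3)/2


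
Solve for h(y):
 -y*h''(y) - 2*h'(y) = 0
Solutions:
 h(y) = C1 + C2/y


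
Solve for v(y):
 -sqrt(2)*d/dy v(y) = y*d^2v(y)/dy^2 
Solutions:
 v(y) = C1 + C2*y^(1 - sqrt(2))


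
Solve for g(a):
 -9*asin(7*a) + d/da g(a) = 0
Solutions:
 g(a) = C1 + 9*a*asin(7*a) + 9*sqrt(1 - 49*a^2)/7


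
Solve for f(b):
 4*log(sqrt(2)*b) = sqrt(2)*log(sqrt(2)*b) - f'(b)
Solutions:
 f(b) = C1 - 4*b*log(b) + sqrt(2)*b*log(b) - sqrt(2)*b + b*log(2^(-2 + sqrt(2)/2)) + 4*b


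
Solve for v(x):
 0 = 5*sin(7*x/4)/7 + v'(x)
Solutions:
 v(x) = C1 + 20*cos(7*x/4)/49


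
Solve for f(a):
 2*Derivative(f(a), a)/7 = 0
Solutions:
 f(a) = C1


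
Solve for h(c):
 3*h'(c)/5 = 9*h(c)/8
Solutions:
 h(c) = C1*exp(15*c/8)


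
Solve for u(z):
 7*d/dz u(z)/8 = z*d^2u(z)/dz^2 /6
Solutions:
 u(z) = C1 + C2*z^(25/4)


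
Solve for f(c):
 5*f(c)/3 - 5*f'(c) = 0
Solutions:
 f(c) = C1*exp(c/3)


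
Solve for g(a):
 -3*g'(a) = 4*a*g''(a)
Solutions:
 g(a) = C1 + C2*a^(1/4)


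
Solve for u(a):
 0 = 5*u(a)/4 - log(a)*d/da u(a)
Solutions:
 u(a) = C1*exp(5*li(a)/4)


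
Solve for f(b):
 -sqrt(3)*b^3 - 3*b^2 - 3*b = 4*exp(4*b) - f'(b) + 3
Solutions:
 f(b) = C1 + sqrt(3)*b^4/4 + b^3 + 3*b^2/2 + 3*b + exp(4*b)


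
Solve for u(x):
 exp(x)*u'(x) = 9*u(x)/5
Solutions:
 u(x) = C1*exp(-9*exp(-x)/5)


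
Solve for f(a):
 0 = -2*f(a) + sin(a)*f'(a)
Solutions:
 f(a) = C1*(cos(a) - 1)/(cos(a) + 1)


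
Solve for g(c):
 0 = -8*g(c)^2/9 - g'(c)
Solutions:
 g(c) = 9/(C1 + 8*c)


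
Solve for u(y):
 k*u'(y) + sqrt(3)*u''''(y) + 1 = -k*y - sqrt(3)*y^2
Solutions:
 u(y) = C1 + C2*exp(3^(5/6)*y*(-k)^(1/3)/3) + C3*exp(y*(-k)^(1/3)*(-3^(5/6) + 3*3^(1/3)*I)/6) + C4*exp(-y*(-k)^(1/3)*(3^(5/6) + 3*3^(1/3)*I)/6) - y^2/2 - sqrt(3)*y^3/(3*k) - y/k


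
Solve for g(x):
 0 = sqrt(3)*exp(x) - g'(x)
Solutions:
 g(x) = C1 + sqrt(3)*exp(x)


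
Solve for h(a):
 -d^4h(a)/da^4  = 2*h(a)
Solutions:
 h(a) = (C1*sin(2^(3/4)*a/2) + C2*cos(2^(3/4)*a/2))*exp(-2^(3/4)*a/2) + (C3*sin(2^(3/4)*a/2) + C4*cos(2^(3/4)*a/2))*exp(2^(3/4)*a/2)


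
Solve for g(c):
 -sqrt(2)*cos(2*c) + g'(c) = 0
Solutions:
 g(c) = C1 + sqrt(2)*sin(2*c)/2


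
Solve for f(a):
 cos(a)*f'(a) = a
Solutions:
 f(a) = C1 + Integral(a/cos(a), a)


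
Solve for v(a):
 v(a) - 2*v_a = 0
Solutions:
 v(a) = C1*exp(a/2)


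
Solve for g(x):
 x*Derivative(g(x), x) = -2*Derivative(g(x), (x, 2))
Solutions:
 g(x) = C1 + C2*erf(x/2)


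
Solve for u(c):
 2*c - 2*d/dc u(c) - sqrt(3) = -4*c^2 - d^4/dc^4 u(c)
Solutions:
 u(c) = C1 + C4*exp(2^(1/3)*c) + 2*c^3/3 + c^2/2 - sqrt(3)*c/2 + (C2*sin(2^(1/3)*sqrt(3)*c/2) + C3*cos(2^(1/3)*sqrt(3)*c/2))*exp(-2^(1/3)*c/2)


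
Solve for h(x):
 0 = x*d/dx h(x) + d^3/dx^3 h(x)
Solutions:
 h(x) = C1 + Integral(C2*airyai(-x) + C3*airybi(-x), x)


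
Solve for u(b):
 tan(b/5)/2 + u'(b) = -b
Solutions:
 u(b) = C1 - b^2/2 + 5*log(cos(b/5))/2


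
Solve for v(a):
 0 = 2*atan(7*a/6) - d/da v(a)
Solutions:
 v(a) = C1 + 2*a*atan(7*a/6) - 6*log(49*a^2 + 36)/7


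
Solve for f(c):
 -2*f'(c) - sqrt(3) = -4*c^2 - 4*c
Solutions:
 f(c) = C1 + 2*c^3/3 + c^2 - sqrt(3)*c/2


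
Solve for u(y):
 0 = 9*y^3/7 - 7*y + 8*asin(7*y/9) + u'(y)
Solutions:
 u(y) = C1 - 9*y^4/28 + 7*y^2/2 - 8*y*asin(7*y/9) - 8*sqrt(81 - 49*y^2)/7


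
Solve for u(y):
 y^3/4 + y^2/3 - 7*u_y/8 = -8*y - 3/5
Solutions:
 u(y) = C1 + y^4/14 + 8*y^3/63 + 32*y^2/7 + 24*y/35


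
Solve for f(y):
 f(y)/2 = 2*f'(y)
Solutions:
 f(y) = C1*exp(y/4)


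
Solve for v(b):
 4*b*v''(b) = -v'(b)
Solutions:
 v(b) = C1 + C2*b^(3/4)


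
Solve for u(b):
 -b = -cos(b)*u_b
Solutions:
 u(b) = C1 + Integral(b/cos(b), b)


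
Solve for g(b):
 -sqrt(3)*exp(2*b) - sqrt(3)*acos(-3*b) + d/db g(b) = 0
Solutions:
 g(b) = C1 + sqrt(3)*(b*acos(-3*b) + sqrt(1 - 9*b^2)/3) + sqrt(3)*exp(2*b)/2


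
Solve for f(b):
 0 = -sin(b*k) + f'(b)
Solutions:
 f(b) = C1 - cos(b*k)/k


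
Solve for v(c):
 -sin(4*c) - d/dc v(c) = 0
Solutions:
 v(c) = C1 + cos(4*c)/4


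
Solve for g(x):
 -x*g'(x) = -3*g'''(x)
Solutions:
 g(x) = C1 + Integral(C2*airyai(3^(2/3)*x/3) + C3*airybi(3^(2/3)*x/3), x)


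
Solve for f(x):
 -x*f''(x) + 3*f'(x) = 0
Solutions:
 f(x) = C1 + C2*x^4


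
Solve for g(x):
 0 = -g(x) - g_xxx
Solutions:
 g(x) = C3*exp(-x) + (C1*sin(sqrt(3)*x/2) + C2*cos(sqrt(3)*x/2))*exp(x/2)


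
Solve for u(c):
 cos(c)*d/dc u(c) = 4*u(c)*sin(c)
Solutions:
 u(c) = C1/cos(c)^4


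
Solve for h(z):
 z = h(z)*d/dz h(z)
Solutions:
 h(z) = -sqrt(C1 + z^2)
 h(z) = sqrt(C1 + z^2)


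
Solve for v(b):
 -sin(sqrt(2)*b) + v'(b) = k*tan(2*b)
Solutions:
 v(b) = C1 - k*log(cos(2*b))/2 - sqrt(2)*cos(sqrt(2)*b)/2


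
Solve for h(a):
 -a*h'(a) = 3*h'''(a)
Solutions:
 h(a) = C1 + Integral(C2*airyai(-3^(2/3)*a/3) + C3*airybi(-3^(2/3)*a/3), a)


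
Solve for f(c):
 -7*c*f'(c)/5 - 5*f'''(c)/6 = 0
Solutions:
 f(c) = C1 + Integral(C2*airyai(-210^(1/3)*c/5) + C3*airybi(-210^(1/3)*c/5), c)


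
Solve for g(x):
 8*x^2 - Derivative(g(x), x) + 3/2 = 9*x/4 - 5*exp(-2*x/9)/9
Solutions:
 g(x) = C1 + 8*x^3/3 - 9*x^2/8 + 3*x/2 - 5*exp(-2*x/9)/2


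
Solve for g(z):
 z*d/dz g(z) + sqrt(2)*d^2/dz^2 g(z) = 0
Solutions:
 g(z) = C1 + C2*erf(2^(1/4)*z/2)


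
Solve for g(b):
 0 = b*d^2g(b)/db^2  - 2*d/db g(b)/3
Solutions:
 g(b) = C1 + C2*b^(5/3)


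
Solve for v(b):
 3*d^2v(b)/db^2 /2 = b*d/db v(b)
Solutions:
 v(b) = C1 + C2*erfi(sqrt(3)*b/3)


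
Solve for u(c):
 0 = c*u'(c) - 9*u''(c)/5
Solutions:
 u(c) = C1 + C2*erfi(sqrt(10)*c/6)


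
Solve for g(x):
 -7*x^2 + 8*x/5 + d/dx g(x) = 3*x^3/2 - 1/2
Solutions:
 g(x) = C1 + 3*x^4/8 + 7*x^3/3 - 4*x^2/5 - x/2


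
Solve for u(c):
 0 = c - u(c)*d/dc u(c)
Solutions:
 u(c) = -sqrt(C1 + c^2)
 u(c) = sqrt(C1 + c^2)


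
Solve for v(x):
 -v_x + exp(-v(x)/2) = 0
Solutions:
 v(x) = 2*log(C1 + x/2)


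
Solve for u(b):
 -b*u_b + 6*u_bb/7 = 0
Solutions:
 u(b) = C1 + C2*erfi(sqrt(21)*b/6)


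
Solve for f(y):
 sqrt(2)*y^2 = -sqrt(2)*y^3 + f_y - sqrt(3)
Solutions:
 f(y) = C1 + sqrt(2)*y^4/4 + sqrt(2)*y^3/3 + sqrt(3)*y


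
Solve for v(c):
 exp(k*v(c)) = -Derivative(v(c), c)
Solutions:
 v(c) = Piecewise((log(1/(C1*k + c*k))/k, Ne(k, 0)), (nan, True))
 v(c) = Piecewise((C1 - c, Eq(k, 0)), (nan, True))


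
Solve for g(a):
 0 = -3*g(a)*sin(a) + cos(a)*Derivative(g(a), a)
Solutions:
 g(a) = C1/cos(a)^3


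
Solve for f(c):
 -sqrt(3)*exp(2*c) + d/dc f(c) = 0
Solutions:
 f(c) = C1 + sqrt(3)*exp(2*c)/2


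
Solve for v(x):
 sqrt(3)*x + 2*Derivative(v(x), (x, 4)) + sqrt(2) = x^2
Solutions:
 v(x) = C1 + C2*x + C3*x^2 + C4*x^3 + x^6/720 - sqrt(3)*x^5/240 - sqrt(2)*x^4/48


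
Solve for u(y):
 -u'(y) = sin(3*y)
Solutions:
 u(y) = C1 + cos(3*y)/3


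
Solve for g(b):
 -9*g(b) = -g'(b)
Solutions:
 g(b) = C1*exp(9*b)


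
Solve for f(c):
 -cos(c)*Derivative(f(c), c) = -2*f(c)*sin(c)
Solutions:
 f(c) = C1/cos(c)^2


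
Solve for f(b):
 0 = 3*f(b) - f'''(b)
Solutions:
 f(b) = C3*exp(3^(1/3)*b) + (C1*sin(3^(5/6)*b/2) + C2*cos(3^(5/6)*b/2))*exp(-3^(1/3)*b/2)


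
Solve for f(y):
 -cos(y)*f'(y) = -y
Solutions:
 f(y) = C1 + Integral(y/cos(y), y)


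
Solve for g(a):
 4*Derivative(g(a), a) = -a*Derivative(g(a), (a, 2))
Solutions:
 g(a) = C1 + C2/a^3


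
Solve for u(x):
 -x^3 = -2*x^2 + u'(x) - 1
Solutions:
 u(x) = C1 - x^4/4 + 2*x^3/3 + x


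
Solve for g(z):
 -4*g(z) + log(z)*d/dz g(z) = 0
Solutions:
 g(z) = C1*exp(4*li(z))


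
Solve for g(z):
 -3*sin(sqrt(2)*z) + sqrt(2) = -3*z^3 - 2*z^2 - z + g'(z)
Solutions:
 g(z) = C1 + 3*z^4/4 + 2*z^3/3 + z^2/2 + sqrt(2)*z + 3*sqrt(2)*cos(sqrt(2)*z)/2


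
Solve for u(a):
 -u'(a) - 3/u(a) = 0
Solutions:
 u(a) = -sqrt(C1 - 6*a)
 u(a) = sqrt(C1 - 6*a)


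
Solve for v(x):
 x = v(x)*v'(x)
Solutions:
 v(x) = -sqrt(C1 + x^2)
 v(x) = sqrt(C1 + x^2)


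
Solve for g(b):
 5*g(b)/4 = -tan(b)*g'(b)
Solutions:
 g(b) = C1/sin(b)^(5/4)


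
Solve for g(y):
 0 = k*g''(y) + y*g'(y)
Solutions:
 g(y) = C1 + C2*sqrt(k)*erf(sqrt(2)*y*sqrt(1/k)/2)


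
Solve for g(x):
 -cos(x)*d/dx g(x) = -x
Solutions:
 g(x) = C1 + Integral(x/cos(x), x)


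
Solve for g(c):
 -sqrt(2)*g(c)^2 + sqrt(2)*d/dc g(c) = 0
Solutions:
 g(c) = -1/(C1 + c)


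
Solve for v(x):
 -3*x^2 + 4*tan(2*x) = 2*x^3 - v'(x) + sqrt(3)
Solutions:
 v(x) = C1 + x^4/2 + x^3 + sqrt(3)*x + 2*log(cos(2*x))


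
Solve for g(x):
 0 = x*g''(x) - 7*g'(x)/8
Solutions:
 g(x) = C1 + C2*x^(15/8)


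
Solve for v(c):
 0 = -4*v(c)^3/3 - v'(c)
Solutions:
 v(c) = -sqrt(6)*sqrt(-1/(C1 - 4*c))/2
 v(c) = sqrt(6)*sqrt(-1/(C1 - 4*c))/2


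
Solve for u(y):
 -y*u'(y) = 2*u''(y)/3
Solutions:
 u(y) = C1 + C2*erf(sqrt(3)*y/2)


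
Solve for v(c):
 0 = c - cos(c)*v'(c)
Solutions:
 v(c) = C1 + Integral(c/cos(c), c)


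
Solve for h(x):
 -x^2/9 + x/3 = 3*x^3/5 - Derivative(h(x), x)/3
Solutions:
 h(x) = C1 + 9*x^4/20 + x^3/9 - x^2/2


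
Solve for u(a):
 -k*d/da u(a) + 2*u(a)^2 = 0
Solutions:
 u(a) = -k/(C1*k + 2*a)


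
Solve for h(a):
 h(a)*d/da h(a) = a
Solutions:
 h(a) = -sqrt(C1 + a^2)
 h(a) = sqrt(C1 + a^2)


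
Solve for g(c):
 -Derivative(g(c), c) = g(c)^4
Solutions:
 g(c) = (-3^(2/3) - 3*3^(1/6)*I)*(1/(C1 + c))^(1/3)/6
 g(c) = (-3^(2/3) + 3*3^(1/6)*I)*(1/(C1 + c))^(1/3)/6
 g(c) = (1/(C1 + 3*c))^(1/3)


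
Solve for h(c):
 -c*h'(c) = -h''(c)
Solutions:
 h(c) = C1 + C2*erfi(sqrt(2)*c/2)


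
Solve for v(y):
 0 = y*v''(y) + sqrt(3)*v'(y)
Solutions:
 v(y) = C1 + C2*y^(1 - sqrt(3))


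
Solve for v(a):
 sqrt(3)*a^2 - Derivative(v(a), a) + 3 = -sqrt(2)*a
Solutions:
 v(a) = C1 + sqrt(3)*a^3/3 + sqrt(2)*a^2/2 + 3*a


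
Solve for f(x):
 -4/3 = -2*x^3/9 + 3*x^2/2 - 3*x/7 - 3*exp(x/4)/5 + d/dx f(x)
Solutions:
 f(x) = C1 + x^4/18 - x^3/2 + 3*x^2/14 - 4*x/3 + 12*exp(x/4)/5


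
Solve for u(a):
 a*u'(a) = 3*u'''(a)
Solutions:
 u(a) = C1 + Integral(C2*airyai(3^(2/3)*a/3) + C3*airybi(3^(2/3)*a/3), a)


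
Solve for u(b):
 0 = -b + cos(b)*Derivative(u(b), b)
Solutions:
 u(b) = C1 + Integral(b/cos(b), b)


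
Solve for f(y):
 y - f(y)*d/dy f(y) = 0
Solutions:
 f(y) = -sqrt(C1 + y^2)
 f(y) = sqrt(C1 + y^2)


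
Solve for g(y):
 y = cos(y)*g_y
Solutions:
 g(y) = C1 + Integral(y/cos(y), y)


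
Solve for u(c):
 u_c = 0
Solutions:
 u(c) = C1


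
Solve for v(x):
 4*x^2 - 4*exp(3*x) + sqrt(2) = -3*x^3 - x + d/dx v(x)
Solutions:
 v(x) = C1 + 3*x^4/4 + 4*x^3/3 + x^2/2 + sqrt(2)*x - 4*exp(3*x)/3


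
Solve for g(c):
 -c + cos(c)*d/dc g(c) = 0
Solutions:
 g(c) = C1 + Integral(c/cos(c), c)


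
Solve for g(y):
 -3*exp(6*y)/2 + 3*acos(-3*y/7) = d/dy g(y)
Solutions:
 g(y) = C1 + 3*y*acos(-3*y/7) + sqrt(49 - 9*y^2) - exp(6*y)/4


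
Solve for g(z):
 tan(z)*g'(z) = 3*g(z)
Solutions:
 g(z) = C1*sin(z)^3


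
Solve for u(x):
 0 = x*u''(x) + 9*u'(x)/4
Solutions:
 u(x) = C1 + C2/x^(5/4)


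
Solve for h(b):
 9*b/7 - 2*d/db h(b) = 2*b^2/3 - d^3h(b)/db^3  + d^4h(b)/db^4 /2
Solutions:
 h(b) = C1 + C2*exp(b*(2*2^(2/3)/(3*sqrt(57) + 23)^(1/3) + 4 + 2^(1/3)*(3*sqrt(57) + 23)^(1/3))/6)*sin(2^(1/3)*sqrt(3)*b*(-(3*sqrt(57) + 23)^(1/3) + 2*2^(1/3)/(3*sqrt(57) + 23)^(1/3))/6) + C3*exp(b*(2*2^(2/3)/(3*sqrt(57) + 23)^(1/3) + 4 + 2^(1/3)*(3*sqrt(57) + 23)^(1/3))/6)*cos(2^(1/3)*sqrt(3)*b*(-(3*sqrt(57) + 23)^(1/3) + 2*2^(1/3)/(3*sqrt(57) + 23)^(1/3))/6) + C4*exp(b*(-2^(1/3)*(3*sqrt(57) + 23)^(1/3) - 2*2^(2/3)/(3*sqrt(57) + 23)^(1/3) + 2)/3) - b^3/9 + 9*b^2/28 - b/3


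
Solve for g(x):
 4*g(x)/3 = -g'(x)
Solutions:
 g(x) = C1*exp(-4*x/3)


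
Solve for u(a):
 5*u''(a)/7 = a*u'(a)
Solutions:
 u(a) = C1 + C2*erfi(sqrt(70)*a/10)


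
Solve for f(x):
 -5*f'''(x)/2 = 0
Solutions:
 f(x) = C1 + C2*x + C3*x^2


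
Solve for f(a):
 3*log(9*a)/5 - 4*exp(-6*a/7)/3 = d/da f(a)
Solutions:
 f(a) = C1 + 3*a*log(a)/5 + 3*a*(-1 + 2*log(3))/5 + 14*exp(-6*a/7)/9


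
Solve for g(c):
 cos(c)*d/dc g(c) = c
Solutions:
 g(c) = C1 + Integral(c/cos(c), c)


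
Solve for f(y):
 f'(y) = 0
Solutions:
 f(y) = C1


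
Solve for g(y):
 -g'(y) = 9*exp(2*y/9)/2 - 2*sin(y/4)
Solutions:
 g(y) = C1 - 81*exp(2*y/9)/4 - 8*cos(y/4)


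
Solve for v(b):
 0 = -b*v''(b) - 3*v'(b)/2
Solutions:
 v(b) = C1 + C2/sqrt(b)


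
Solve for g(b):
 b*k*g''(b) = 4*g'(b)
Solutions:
 g(b) = C1 + b^(((re(k) + 4)*re(k) + im(k)^2)/(re(k)^2 + im(k)^2))*(C2*sin(4*log(b)*Abs(im(k))/(re(k)^2 + im(k)^2)) + C3*cos(4*log(b)*im(k)/(re(k)^2 + im(k)^2)))


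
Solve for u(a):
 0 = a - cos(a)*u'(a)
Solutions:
 u(a) = C1 + Integral(a/cos(a), a)


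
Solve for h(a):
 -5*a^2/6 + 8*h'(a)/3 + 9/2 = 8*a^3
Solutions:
 h(a) = C1 + 3*a^4/4 + 5*a^3/48 - 27*a/16


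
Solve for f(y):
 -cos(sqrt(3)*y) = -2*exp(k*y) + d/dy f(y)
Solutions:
 f(y) = C1 - sqrt(3)*sin(sqrt(3)*y)/3 + 2*exp(k*y)/k


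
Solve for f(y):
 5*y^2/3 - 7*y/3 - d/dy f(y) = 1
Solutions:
 f(y) = C1 + 5*y^3/9 - 7*y^2/6 - y


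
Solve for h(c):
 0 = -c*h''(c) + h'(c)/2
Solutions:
 h(c) = C1 + C2*c^(3/2)


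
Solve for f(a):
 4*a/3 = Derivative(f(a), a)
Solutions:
 f(a) = C1 + 2*a^2/3


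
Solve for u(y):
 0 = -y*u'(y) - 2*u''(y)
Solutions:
 u(y) = C1 + C2*erf(y/2)


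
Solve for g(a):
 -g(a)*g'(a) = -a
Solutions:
 g(a) = -sqrt(C1 + a^2)
 g(a) = sqrt(C1 + a^2)


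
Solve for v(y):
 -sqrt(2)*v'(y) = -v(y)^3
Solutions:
 v(y) = -sqrt(-1/(C1 + sqrt(2)*y))
 v(y) = sqrt(-1/(C1 + sqrt(2)*y))


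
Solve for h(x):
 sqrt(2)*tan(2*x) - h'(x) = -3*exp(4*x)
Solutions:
 h(x) = C1 + 3*exp(4*x)/4 - sqrt(2)*log(cos(2*x))/2


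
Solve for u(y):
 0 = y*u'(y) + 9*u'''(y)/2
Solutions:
 u(y) = C1 + Integral(C2*airyai(-6^(1/3)*y/3) + C3*airybi(-6^(1/3)*y/3), y)


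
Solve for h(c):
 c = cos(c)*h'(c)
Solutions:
 h(c) = C1 + Integral(c/cos(c), c)


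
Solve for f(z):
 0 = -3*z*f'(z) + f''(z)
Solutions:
 f(z) = C1 + C2*erfi(sqrt(6)*z/2)


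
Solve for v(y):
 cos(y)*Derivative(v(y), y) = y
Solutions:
 v(y) = C1 + Integral(y/cos(y), y)


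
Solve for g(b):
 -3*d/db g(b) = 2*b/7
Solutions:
 g(b) = C1 - b^2/21


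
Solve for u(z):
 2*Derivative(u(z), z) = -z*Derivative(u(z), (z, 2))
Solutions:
 u(z) = C1 + C2/z


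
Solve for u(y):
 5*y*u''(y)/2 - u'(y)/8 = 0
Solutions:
 u(y) = C1 + C2*y^(21/20)


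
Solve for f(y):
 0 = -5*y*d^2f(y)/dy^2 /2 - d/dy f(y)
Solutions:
 f(y) = C1 + C2*y^(3/5)


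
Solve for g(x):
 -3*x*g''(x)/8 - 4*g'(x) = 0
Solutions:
 g(x) = C1 + C2/x^(29/3)


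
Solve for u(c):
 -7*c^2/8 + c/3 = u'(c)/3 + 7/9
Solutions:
 u(c) = C1 - 7*c^3/8 + c^2/2 - 7*c/3


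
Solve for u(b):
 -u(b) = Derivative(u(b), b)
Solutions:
 u(b) = C1*exp(-b)


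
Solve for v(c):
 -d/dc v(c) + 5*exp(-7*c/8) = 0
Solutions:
 v(c) = C1 - 40*exp(-7*c/8)/7


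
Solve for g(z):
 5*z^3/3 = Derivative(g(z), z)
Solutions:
 g(z) = C1 + 5*z^4/12


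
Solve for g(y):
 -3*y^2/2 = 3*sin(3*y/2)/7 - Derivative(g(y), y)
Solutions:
 g(y) = C1 + y^3/2 - 2*cos(3*y/2)/7


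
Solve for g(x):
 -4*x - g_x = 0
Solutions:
 g(x) = C1 - 2*x^2


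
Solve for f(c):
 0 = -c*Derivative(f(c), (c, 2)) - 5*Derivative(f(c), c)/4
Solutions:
 f(c) = C1 + C2/c^(1/4)


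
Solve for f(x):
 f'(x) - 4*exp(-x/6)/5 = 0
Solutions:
 f(x) = C1 - 24*exp(-x/6)/5


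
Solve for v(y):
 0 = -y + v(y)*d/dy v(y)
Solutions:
 v(y) = -sqrt(C1 + y^2)
 v(y) = sqrt(C1 + y^2)


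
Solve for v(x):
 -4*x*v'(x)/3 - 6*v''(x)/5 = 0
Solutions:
 v(x) = C1 + C2*erf(sqrt(5)*x/3)


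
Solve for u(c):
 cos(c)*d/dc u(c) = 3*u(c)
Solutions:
 u(c) = C1*(sin(c) + 1)^(3/2)/(sin(c) - 1)^(3/2)


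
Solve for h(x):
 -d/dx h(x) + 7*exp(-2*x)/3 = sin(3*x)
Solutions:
 h(x) = C1 + cos(3*x)/3 - 7*exp(-2*x)/6


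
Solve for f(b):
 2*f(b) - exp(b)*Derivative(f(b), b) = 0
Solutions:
 f(b) = C1*exp(-2*exp(-b))


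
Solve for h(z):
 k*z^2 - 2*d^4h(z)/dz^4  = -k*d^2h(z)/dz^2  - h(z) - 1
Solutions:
 h(z) = C1*exp(-z*sqrt(k - sqrt(k^2 + 8))/2) + C2*exp(z*sqrt(k - sqrt(k^2 + 8))/2) + C3*exp(-z*sqrt(k + sqrt(k^2 + 8))/2) + C4*exp(z*sqrt(k + sqrt(k^2 + 8))/2) + 2*k^2 - k*z^2 - 1


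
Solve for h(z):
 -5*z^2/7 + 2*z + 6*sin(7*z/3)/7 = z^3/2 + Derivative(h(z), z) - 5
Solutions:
 h(z) = C1 - z^4/8 - 5*z^3/21 + z^2 + 5*z - 18*cos(7*z/3)/49


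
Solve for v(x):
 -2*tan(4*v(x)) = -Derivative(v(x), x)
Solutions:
 v(x) = -asin(C1*exp(8*x))/4 + pi/4
 v(x) = asin(C1*exp(8*x))/4


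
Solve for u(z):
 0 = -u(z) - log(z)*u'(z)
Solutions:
 u(z) = C1*exp(-li(z))


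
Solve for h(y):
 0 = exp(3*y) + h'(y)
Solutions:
 h(y) = C1 - exp(3*y)/3


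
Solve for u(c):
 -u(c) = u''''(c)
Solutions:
 u(c) = (C1*sin(sqrt(2)*c/2) + C2*cos(sqrt(2)*c/2))*exp(-sqrt(2)*c/2) + (C3*sin(sqrt(2)*c/2) + C4*cos(sqrt(2)*c/2))*exp(sqrt(2)*c/2)


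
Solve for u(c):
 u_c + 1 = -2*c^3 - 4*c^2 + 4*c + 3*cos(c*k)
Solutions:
 u(c) = C1 - c^4/2 - 4*c^3/3 + 2*c^2 - c + 3*sin(c*k)/k


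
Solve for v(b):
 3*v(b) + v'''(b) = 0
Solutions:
 v(b) = C3*exp(-3^(1/3)*b) + (C1*sin(3^(5/6)*b/2) + C2*cos(3^(5/6)*b/2))*exp(3^(1/3)*b/2)


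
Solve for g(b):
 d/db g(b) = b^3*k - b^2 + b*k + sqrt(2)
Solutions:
 g(b) = C1 + b^4*k/4 - b^3/3 + b^2*k/2 + sqrt(2)*b


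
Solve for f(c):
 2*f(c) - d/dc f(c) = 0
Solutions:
 f(c) = C1*exp(2*c)


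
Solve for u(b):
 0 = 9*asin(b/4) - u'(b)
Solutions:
 u(b) = C1 + 9*b*asin(b/4) + 9*sqrt(16 - b^2)


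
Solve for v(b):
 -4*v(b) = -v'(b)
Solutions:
 v(b) = C1*exp(4*b)


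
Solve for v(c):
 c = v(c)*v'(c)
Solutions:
 v(c) = -sqrt(C1 + c^2)
 v(c) = sqrt(C1 + c^2)


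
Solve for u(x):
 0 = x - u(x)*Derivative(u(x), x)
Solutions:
 u(x) = -sqrt(C1 + x^2)
 u(x) = sqrt(C1 + x^2)


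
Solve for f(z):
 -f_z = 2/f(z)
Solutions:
 f(z) = -sqrt(C1 - 4*z)
 f(z) = sqrt(C1 - 4*z)


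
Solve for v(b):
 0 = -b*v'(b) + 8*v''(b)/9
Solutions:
 v(b) = C1 + C2*erfi(3*b/4)


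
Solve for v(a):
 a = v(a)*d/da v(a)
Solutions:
 v(a) = -sqrt(C1 + a^2)
 v(a) = sqrt(C1 + a^2)


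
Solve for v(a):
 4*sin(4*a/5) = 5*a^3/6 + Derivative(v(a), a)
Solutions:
 v(a) = C1 - 5*a^4/24 - 5*cos(4*a/5)


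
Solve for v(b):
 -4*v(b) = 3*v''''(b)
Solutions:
 v(b) = (C1*sin(3^(3/4)*b/3) + C2*cos(3^(3/4)*b/3))*exp(-3^(3/4)*b/3) + (C3*sin(3^(3/4)*b/3) + C4*cos(3^(3/4)*b/3))*exp(3^(3/4)*b/3)


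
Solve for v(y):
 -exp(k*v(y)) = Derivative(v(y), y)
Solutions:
 v(y) = Piecewise((log(1/(C1*k + k*y))/k, Ne(k, 0)), (nan, True))
 v(y) = Piecewise((C1 - y, Eq(k, 0)), (nan, True))


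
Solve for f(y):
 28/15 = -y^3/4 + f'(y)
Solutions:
 f(y) = C1 + y^4/16 + 28*y/15


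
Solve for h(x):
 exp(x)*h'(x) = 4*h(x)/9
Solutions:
 h(x) = C1*exp(-4*exp(-x)/9)


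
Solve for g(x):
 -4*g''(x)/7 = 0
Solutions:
 g(x) = C1 + C2*x


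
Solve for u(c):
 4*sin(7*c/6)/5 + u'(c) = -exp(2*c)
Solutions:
 u(c) = C1 - exp(2*c)/2 + 24*cos(7*c/6)/35


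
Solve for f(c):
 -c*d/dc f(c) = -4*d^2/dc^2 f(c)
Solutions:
 f(c) = C1 + C2*erfi(sqrt(2)*c/4)


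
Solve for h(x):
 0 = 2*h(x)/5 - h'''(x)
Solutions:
 h(x) = C3*exp(2^(1/3)*5^(2/3)*x/5) + (C1*sin(2^(1/3)*sqrt(3)*5^(2/3)*x/10) + C2*cos(2^(1/3)*sqrt(3)*5^(2/3)*x/10))*exp(-2^(1/3)*5^(2/3)*x/10)


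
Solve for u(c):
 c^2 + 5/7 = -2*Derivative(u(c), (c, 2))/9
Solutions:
 u(c) = C1 + C2*c - 3*c^4/8 - 45*c^2/28


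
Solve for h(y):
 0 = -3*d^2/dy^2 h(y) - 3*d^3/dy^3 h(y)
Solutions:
 h(y) = C1 + C2*y + C3*exp(-y)


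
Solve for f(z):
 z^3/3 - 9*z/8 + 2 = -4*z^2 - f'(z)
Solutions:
 f(z) = C1 - z^4/12 - 4*z^3/3 + 9*z^2/16 - 2*z


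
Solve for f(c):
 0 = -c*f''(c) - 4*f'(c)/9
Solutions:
 f(c) = C1 + C2*c^(5/9)


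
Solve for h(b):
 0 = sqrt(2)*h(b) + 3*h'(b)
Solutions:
 h(b) = C1*exp(-sqrt(2)*b/3)


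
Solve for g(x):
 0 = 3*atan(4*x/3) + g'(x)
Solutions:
 g(x) = C1 - 3*x*atan(4*x/3) + 9*log(16*x^2 + 9)/8


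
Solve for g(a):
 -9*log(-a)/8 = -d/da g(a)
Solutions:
 g(a) = C1 + 9*a*log(-a)/8 - 9*a/8


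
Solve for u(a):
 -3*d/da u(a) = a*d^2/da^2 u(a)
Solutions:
 u(a) = C1 + C2/a^2


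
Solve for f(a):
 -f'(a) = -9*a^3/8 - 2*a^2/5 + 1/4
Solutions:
 f(a) = C1 + 9*a^4/32 + 2*a^3/15 - a/4


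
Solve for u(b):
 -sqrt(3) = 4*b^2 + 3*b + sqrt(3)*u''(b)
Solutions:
 u(b) = C1 + C2*b - sqrt(3)*b^4/9 - sqrt(3)*b^3/6 - b^2/2


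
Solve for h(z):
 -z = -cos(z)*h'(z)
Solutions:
 h(z) = C1 + Integral(z/cos(z), z)


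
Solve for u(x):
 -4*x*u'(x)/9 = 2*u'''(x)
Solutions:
 u(x) = C1 + Integral(C2*airyai(-6^(1/3)*x/3) + C3*airybi(-6^(1/3)*x/3), x)


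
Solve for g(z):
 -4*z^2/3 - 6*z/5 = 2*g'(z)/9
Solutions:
 g(z) = C1 - 2*z^3 - 27*z^2/10


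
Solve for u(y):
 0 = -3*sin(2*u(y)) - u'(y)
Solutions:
 u(y) = pi - acos((-C1 - exp(12*y))/(C1 - exp(12*y)))/2
 u(y) = acos((-C1 - exp(12*y))/(C1 - exp(12*y)))/2


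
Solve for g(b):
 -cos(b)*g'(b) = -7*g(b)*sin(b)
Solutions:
 g(b) = C1/cos(b)^7


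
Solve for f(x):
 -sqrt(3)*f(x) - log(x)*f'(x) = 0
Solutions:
 f(x) = C1*exp(-sqrt(3)*li(x))


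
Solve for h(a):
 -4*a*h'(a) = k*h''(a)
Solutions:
 h(a) = C1 + C2*sqrt(k)*erf(sqrt(2)*a*sqrt(1/k))


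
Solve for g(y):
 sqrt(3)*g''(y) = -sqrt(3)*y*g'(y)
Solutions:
 g(y) = C1 + C2*erf(sqrt(2)*y/2)


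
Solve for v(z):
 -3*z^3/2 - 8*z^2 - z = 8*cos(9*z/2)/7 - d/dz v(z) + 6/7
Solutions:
 v(z) = C1 + 3*z^4/8 + 8*z^3/3 + z^2/2 + 6*z/7 + 16*sin(9*z/2)/63


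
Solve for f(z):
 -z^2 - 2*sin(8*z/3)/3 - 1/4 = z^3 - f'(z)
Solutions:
 f(z) = C1 + z^4/4 + z^3/3 + z/4 - cos(8*z/3)/4


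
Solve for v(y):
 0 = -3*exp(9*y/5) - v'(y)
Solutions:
 v(y) = C1 - 5*exp(9*y/5)/3


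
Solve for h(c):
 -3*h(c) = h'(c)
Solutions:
 h(c) = C1*exp(-3*c)


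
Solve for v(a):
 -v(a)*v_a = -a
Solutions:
 v(a) = -sqrt(C1 + a^2)
 v(a) = sqrt(C1 + a^2)


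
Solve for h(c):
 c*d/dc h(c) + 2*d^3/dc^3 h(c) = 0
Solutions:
 h(c) = C1 + Integral(C2*airyai(-2^(2/3)*c/2) + C3*airybi(-2^(2/3)*c/2), c)


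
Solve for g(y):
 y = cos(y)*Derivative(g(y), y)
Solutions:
 g(y) = C1 + Integral(y/cos(y), y)


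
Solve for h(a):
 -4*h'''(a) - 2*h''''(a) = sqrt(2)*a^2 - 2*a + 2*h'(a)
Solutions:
 h(a) = C1 + C2*exp(a*(-8 + 8*2^(1/3)/(3*sqrt(177) + 43)^(1/3) + 2^(2/3)*(3*sqrt(177) + 43)^(1/3))/12)*sin(2^(1/3)*sqrt(3)*a*(-2^(1/3)*(3*sqrt(177) + 43)^(1/3) + 8/(3*sqrt(177) + 43)^(1/3))/12) + C3*exp(a*(-8 + 8*2^(1/3)/(3*sqrt(177) + 43)^(1/3) + 2^(2/3)*(3*sqrt(177) + 43)^(1/3))/12)*cos(2^(1/3)*sqrt(3)*a*(-2^(1/3)*(3*sqrt(177) + 43)^(1/3) + 8/(3*sqrt(177) + 43)^(1/3))/12) + C4*exp(-a*(8*2^(1/3)/(3*sqrt(177) + 43)^(1/3) + 4 + 2^(2/3)*(3*sqrt(177) + 43)^(1/3))/6) - sqrt(2)*a^3/6 + a^2/2 + 2*sqrt(2)*a


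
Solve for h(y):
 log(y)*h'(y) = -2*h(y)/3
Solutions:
 h(y) = C1*exp(-2*li(y)/3)


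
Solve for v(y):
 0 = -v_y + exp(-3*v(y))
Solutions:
 v(y) = log(C1 + 3*y)/3
 v(y) = log((-3^(1/3) - 3^(5/6)*I)*(C1 + y)^(1/3)/2)
 v(y) = log((-3^(1/3) + 3^(5/6)*I)*(C1 + y)^(1/3)/2)


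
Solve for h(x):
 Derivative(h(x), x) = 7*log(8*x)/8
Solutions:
 h(x) = C1 + 7*x*log(x)/8 - 7*x/8 + 21*x*log(2)/8


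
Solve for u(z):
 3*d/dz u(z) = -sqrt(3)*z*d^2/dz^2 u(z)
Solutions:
 u(z) = C1 + C2*z^(1 - sqrt(3))


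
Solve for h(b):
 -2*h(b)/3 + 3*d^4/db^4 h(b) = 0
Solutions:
 h(b) = C1*exp(-2^(1/4)*sqrt(3)*b/3) + C2*exp(2^(1/4)*sqrt(3)*b/3) + C3*sin(2^(1/4)*sqrt(3)*b/3) + C4*cos(2^(1/4)*sqrt(3)*b/3)


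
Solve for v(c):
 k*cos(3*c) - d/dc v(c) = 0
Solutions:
 v(c) = C1 + k*sin(3*c)/3


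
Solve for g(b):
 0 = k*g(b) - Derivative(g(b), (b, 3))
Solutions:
 g(b) = C1*exp(b*k^(1/3)) + C2*exp(b*k^(1/3)*(-1 + sqrt(3)*I)/2) + C3*exp(-b*k^(1/3)*(1 + sqrt(3)*I)/2)


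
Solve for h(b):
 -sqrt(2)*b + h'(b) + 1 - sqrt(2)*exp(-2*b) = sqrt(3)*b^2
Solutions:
 h(b) = C1 + sqrt(3)*b^3/3 + sqrt(2)*b^2/2 - b - sqrt(2)*exp(-2*b)/2


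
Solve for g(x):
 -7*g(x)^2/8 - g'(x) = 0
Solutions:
 g(x) = 8/(C1 + 7*x)


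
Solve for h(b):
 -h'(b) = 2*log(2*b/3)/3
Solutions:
 h(b) = C1 - 2*b*log(b)/3 - 2*b*log(2)/3 + 2*b/3 + 2*b*log(3)/3


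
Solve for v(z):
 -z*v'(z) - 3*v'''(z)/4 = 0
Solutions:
 v(z) = C1 + Integral(C2*airyai(-6^(2/3)*z/3) + C3*airybi(-6^(2/3)*z/3), z)


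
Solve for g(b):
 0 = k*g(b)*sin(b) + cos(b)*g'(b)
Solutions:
 g(b) = C1*exp(k*log(cos(b)))


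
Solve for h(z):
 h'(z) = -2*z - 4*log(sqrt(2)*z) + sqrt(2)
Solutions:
 h(z) = C1 - z^2 - 4*z*log(z) - z*log(4) + sqrt(2)*z + 4*z


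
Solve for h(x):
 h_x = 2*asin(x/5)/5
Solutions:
 h(x) = C1 + 2*x*asin(x/5)/5 + 2*sqrt(25 - x^2)/5


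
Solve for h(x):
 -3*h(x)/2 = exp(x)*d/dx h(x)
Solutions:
 h(x) = C1*exp(3*exp(-x)/2)


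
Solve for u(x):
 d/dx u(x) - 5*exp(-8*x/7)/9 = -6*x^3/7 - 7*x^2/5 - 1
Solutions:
 u(x) = C1 - 3*x^4/14 - 7*x^3/15 - x - 35*exp(-8*x/7)/72


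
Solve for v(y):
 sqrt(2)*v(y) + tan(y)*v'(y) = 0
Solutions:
 v(y) = C1/sin(y)^(sqrt(2))


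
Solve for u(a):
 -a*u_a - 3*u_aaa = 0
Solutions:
 u(a) = C1 + Integral(C2*airyai(-3^(2/3)*a/3) + C3*airybi(-3^(2/3)*a/3), a)


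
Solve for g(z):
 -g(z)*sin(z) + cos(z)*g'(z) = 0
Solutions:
 g(z) = C1/cos(z)


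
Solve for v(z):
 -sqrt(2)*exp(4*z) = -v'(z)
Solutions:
 v(z) = C1 + sqrt(2)*exp(4*z)/4


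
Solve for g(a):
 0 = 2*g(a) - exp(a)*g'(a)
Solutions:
 g(a) = C1*exp(-2*exp(-a))


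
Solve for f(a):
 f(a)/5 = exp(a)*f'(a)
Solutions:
 f(a) = C1*exp(-exp(-a)/5)


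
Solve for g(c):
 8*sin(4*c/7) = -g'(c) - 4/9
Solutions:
 g(c) = C1 - 4*c/9 + 14*cos(4*c/7)


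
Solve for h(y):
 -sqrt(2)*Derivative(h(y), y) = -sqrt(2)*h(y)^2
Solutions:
 h(y) = -1/(C1 + y)


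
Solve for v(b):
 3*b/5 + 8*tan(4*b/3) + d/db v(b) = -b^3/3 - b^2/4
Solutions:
 v(b) = C1 - b^4/12 - b^3/12 - 3*b^2/10 + 6*log(cos(4*b/3))


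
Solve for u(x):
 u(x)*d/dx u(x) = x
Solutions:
 u(x) = -sqrt(C1 + x^2)
 u(x) = sqrt(C1 + x^2)


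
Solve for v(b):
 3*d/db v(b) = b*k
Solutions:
 v(b) = C1 + b^2*k/6


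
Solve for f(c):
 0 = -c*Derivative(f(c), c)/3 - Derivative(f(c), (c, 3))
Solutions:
 f(c) = C1 + Integral(C2*airyai(-3^(2/3)*c/3) + C3*airybi(-3^(2/3)*c/3), c)


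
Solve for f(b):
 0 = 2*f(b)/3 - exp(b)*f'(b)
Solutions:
 f(b) = C1*exp(-2*exp(-b)/3)


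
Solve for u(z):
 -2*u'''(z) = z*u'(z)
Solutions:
 u(z) = C1 + Integral(C2*airyai(-2^(2/3)*z/2) + C3*airybi(-2^(2/3)*z/2), z)


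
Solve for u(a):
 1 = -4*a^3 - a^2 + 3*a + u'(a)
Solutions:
 u(a) = C1 + a^4 + a^3/3 - 3*a^2/2 + a


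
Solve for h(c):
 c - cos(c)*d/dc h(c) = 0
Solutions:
 h(c) = C1 + Integral(c/cos(c), c)


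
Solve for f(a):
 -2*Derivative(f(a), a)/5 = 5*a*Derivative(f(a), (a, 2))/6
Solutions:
 f(a) = C1 + C2*a^(13/25)


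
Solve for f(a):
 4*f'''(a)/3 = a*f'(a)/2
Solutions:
 f(a) = C1 + Integral(C2*airyai(3^(1/3)*a/2) + C3*airybi(3^(1/3)*a/2), a)


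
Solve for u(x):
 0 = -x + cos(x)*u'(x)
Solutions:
 u(x) = C1 + Integral(x/cos(x), x)


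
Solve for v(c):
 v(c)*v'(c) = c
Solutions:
 v(c) = -sqrt(C1 + c^2)
 v(c) = sqrt(C1 + c^2)


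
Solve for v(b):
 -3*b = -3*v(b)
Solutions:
 v(b) = b


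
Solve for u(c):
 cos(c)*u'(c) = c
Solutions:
 u(c) = C1 + Integral(c/cos(c), c)


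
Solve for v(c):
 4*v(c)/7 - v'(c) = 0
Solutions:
 v(c) = C1*exp(4*c/7)


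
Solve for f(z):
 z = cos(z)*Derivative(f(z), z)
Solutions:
 f(z) = C1 + Integral(z/cos(z), z)


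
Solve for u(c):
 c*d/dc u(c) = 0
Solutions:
 u(c) = C1


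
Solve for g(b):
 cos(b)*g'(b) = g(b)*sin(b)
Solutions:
 g(b) = C1/cos(b)


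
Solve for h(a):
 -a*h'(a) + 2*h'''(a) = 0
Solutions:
 h(a) = C1 + Integral(C2*airyai(2^(2/3)*a/2) + C3*airybi(2^(2/3)*a/2), a)


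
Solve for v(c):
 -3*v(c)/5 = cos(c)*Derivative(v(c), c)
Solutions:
 v(c) = C1*(sin(c) - 1)^(3/10)/(sin(c) + 1)^(3/10)


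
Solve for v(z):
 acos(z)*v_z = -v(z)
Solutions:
 v(z) = C1*exp(-Integral(1/acos(z), z))


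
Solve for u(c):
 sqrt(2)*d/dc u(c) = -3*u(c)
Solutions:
 u(c) = C1*exp(-3*sqrt(2)*c/2)


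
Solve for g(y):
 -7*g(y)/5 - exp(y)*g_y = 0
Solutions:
 g(y) = C1*exp(7*exp(-y)/5)


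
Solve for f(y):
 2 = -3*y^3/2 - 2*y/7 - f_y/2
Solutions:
 f(y) = C1 - 3*y^4/4 - 2*y^2/7 - 4*y


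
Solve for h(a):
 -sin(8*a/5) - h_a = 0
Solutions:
 h(a) = C1 + 5*cos(8*a/5)/8


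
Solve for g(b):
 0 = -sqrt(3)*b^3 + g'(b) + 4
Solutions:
 g(b) = C1 + sqrt(3)*b^4/4 - 4*b


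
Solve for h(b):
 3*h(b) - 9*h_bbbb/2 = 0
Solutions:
 h(b) = C1*exp(-2^(1/4)*3^(3/4)*b/3) + C2*exp(2^(1/4)*3^(3/4)*b/3) + C3*sin(2^(1/4)*3^(3/4)*b/3) + C4*cos(2^(1/4)*3^(3/4)*b/3)


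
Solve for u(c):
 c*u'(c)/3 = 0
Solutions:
 u(c) = C1


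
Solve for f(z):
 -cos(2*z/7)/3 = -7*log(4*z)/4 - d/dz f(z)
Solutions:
 f(z) = C1 - 7*z*log(z)/4 - 7*z*log(2)/2 + 7*z/4 + 7*sin(2*z/7)/6


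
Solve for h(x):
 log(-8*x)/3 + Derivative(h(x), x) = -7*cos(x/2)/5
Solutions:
 h(x) = C1 - x*log(-x)/3 - x*log(2) + x/3 - 14*sin(x/2)/5


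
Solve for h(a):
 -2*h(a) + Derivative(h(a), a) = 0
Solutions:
 h(a) = C1*exp(2*a)


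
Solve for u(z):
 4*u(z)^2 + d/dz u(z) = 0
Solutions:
 u(z) = 1/(C1 + 4*z)


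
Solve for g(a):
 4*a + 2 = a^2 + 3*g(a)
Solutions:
 g(a) = -a^2/3 + 4*a/3 + 2/3


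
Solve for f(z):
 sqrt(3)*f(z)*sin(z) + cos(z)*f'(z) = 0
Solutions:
 f(z) = C1*cos(z)^(sqrt(3))


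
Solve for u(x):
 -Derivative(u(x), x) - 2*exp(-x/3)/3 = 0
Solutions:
 u(x) = C1 + 2*exp(-x/3)


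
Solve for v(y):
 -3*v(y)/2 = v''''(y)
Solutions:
 v(y) = (C1*sin(6^(1/4)*y/2) + C2*cos(6^(1/4)*y/2))*exp(-6^(1/4)*y/2) + (C3*sin(6^(1/4)*y/2) + C4*cos(6^(1/4)*y/2))*exp(6^(1/4)*y/2)


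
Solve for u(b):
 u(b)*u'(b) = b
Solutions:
 u(b) = -sqrt(C1 + b^2)
 u(b) = sqrt(C1 + b^2)


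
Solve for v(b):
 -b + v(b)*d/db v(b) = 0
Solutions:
 v(b) = -sqrt(C1 + b^2)
 v(b) = sqrt(C1 + b^2)


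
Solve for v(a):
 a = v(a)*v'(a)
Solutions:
 v(a) = -sqrt(C1 + a^2)
 v(a) = sqrt(C1 + a^2)


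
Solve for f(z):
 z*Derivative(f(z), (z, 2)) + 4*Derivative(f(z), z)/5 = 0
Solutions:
 f(z) = C1 + C2*z^(1/5)


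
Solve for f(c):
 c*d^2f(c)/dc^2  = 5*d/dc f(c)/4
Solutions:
 f(c) = C1 + C2*c^(9/4)


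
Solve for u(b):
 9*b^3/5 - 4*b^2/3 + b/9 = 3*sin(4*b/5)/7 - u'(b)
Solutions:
 u(b) = C1 - 9*b^4/20 + 4*b^3/9 - b^2/18 - 15*cos(4*b/5)/28


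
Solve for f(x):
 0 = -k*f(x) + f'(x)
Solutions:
 f(x) = C1*exp(k*x)


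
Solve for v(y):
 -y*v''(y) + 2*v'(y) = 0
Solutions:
 v(y) = C1 + C2*y^3


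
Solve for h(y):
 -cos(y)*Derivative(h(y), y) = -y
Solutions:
 h(y) = C1 + Integral(y/cos(y), y)


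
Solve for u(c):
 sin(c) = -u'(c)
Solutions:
 u(c) = C1 + cos(c)


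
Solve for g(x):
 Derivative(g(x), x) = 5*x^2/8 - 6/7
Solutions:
 g(x) = C1 + 5*x^3/24 - 6*x/7


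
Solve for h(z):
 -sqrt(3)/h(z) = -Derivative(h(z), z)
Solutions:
 h(z) = -sqrt(C1 + 2*sqrt(3)*z)
 h(z) = sqrt(C1 + 2*sqrt(3)*z)


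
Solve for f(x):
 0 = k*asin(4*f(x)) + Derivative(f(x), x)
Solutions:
 Integral(1/asin(4*_y), (_y, f(x))) = C1 - k*x


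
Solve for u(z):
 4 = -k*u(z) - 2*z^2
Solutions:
 u(z) = 2*(-z^2 - 2)/k


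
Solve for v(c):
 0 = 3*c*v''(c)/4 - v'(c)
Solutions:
 v(c) = C1 + C2*c^(7/3)


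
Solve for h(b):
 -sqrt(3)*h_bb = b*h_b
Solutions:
 h(b) = C1 + C2*erf(sqrt(2)*3^(3/4)*b/6)


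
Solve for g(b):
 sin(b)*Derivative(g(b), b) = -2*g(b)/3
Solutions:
 g(b) = C1*(cos(b) + 1)^(1/3)/(cos(b) - 1)^(1/3)


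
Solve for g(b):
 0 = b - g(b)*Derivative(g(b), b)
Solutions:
 g(b) = -sqrt(C1 + b^2)
 g(b) = sqrt(C1 + b^2)


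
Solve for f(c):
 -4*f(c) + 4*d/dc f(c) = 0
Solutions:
 f(c) = C1*exp(c)


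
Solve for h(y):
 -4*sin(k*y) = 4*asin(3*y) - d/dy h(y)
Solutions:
 h(y) = C1 + 4*y*asin(3*y) + 4*sqrt(1 - 9*y^2)/3 + 4*Piecewise((-cos(k*y)/k, Ne(k, 0)), (0, True))


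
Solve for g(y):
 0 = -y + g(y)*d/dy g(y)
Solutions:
 g(y) = -sqrt(C1 + y^2)
 g(y) = sqrt(C1 + y^2)


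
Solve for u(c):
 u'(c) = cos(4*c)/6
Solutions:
 u(c) = C1 + sin(4*c)/24


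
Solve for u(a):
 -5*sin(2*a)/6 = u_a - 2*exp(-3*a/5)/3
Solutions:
 u(a) = C1 + 5*cos(2*a)/12 - 10*exp(-3*a/5)/9


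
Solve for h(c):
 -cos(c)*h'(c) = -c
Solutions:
 h(c) = C1 + Integral(c/cos(c), c)
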